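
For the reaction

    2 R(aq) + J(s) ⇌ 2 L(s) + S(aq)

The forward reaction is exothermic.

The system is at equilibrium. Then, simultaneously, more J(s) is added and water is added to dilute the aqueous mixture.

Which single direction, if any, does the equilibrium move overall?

left

J is a pure solid; its activity is 1 regardless of amount, so Q is unaffected — no shift from this change.
Dilution lowers every aqueous concentration by the same factor. Δn_aq = 1 − 2 = -1, so the system shifts toward the side with more dissolved moles — to the left.
Only the nonzero effect(s) matter; the net shift is to the left.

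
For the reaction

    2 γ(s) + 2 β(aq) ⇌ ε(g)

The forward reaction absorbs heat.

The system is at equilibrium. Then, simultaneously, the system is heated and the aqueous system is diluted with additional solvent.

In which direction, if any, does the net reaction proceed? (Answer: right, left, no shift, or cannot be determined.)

cannot be determined

The forward reaction is endothermic. Raising T favours the endothermic direction — shift to the right.
Dilution lowers every aqueous concentration by the same factor. Δn_aq = 0 − 2 = -2, so the system shifts toward the side with more dissolved moles — to the left.
The individual effects push in opposite directions; without quantitative information the net direction cannot be determined.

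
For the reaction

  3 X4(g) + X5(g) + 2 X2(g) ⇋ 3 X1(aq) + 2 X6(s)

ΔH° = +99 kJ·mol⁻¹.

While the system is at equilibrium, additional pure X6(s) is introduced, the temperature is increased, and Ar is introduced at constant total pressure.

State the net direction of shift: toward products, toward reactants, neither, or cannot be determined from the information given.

X6 is a pure solid; its activity is 1 regardless of amount, so Q is unaffected — no shift from this change.
The forward reaction is endothermic. Raising T favours the endothermic direction — shift to the right.
Adding inert gas at constant total pressure expands the volume and lowers every reacting partial pressure. With Δn_gas = 0 − 6 = -6, Q moves away from K toward the side with fewer gas moles, so the system shifts toward the side with more gas moles — to the left.
The individual effects push in opposite directions; without quantitative information the net direction cannot be determined.

cannot be determined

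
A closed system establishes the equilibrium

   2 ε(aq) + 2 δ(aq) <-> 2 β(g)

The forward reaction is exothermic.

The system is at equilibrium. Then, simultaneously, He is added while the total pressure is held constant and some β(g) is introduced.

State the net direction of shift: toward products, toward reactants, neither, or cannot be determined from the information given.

Adding inert gas at constant total pressure expands the volume and lowers every reacting partial pressure. With Δn_gas = 2 − 0 = +2, Q moves away from K toward the side with fewer gas moles, so the system shifts toward the side with more gas moles — to the right.
Adding β (g), a product, drives the reaction to the left.
The individual effects push in opposite directions; without quantitative information the net direction cannot be determined.

cannot be determined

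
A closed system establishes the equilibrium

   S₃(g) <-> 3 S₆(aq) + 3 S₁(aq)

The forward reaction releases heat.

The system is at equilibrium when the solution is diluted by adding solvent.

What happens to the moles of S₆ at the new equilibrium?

Dilution lowers every aqueous concentration by the same factor. Δn_aq = 6 − 0 = +6, so the system shifts toward the side with more dissolved moles — to the right.
The net shift is to the right. S₆ is a product, so its amount increases.

increases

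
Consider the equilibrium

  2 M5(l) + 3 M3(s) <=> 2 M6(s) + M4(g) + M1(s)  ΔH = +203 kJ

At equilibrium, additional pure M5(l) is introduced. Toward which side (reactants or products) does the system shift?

no shift

M5 is a pure liquid; its activity is 1 regardless of amount, so Q is unaffected — no shift from this change.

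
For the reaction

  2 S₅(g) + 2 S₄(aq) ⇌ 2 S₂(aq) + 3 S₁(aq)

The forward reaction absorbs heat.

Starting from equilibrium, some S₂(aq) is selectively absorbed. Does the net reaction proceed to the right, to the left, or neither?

Removing S₂ (aq), a product, drives the reaction to the right.

right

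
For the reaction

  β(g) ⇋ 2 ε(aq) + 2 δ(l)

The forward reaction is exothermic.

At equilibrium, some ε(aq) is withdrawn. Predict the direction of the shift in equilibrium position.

Removing ε (aq), a product, drives the reaction to the right.

right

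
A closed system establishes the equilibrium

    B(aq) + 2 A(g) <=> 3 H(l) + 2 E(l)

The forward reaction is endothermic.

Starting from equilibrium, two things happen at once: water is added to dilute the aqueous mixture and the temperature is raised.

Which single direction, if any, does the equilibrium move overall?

Dilution lowers every aqueous concentration by the same factor. Δn_aq = 0 − 1 = -1, so the system shifts toward the side with more dissolved moles — to the left.
The forward reaction is endothermic. Raising T favours the endothermic direction — shift to the right.
The individual effects push in opposite directions; without quantitative information the net direction cannot be determined.

cannot be determined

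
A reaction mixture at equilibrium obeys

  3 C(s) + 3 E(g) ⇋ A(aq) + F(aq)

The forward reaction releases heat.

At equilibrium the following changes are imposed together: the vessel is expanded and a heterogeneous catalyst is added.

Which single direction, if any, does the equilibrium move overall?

Gas moles: reactants 3, products 0 (Δn_gas = -3). Expansion shifts the system toward the side with more moles of gas — to the left.
A catalyst speeds both forward and reverse rates equally; it changes neither Q nor K — no shift from this change.
Only the nonzero effect(s) matter; the net shift is to the left.

left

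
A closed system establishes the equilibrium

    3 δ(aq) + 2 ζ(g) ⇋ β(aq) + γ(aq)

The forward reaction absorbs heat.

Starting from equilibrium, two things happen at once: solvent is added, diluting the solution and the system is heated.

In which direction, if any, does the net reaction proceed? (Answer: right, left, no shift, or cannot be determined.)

Dilution lowers every aqueous concentration by the same factor. Δn_aq = 2 − 3 = -1, so the system shifts toward the side with more dissolved moles — to the left.
The forward reaction is endothermic. Raising T favours the endothermic direction — shift to the right.
The individual effects push in opposite directions; without quantitative information the net direction cannot be determined.

cannot be determined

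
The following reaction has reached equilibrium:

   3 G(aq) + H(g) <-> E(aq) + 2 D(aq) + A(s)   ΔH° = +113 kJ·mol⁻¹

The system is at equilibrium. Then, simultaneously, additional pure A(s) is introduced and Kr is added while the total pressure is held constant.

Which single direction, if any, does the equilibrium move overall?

A is a pure solid; its activity is 1 regardless of amount, so Q is unaffected — no shift from this change.
Adding inert gas at constant total pressure expands the volume and lowers every reacting partial pressure. With Δn_gas = 0 − 1 = -1, Q moves away from K toward the side with fewer gas moles, so the system shifts toward the side with more gas moles — to the left.
Only the nonzero effect(s) matter; the net shift is to the left.

left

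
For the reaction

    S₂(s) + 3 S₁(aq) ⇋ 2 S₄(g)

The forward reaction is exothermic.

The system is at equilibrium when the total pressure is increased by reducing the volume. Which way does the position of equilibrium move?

Gas moles: reactants 0, products 2 (Δn_gas = +2). Compression shifts the system toward the side with fewer moles of gas — to the left.

left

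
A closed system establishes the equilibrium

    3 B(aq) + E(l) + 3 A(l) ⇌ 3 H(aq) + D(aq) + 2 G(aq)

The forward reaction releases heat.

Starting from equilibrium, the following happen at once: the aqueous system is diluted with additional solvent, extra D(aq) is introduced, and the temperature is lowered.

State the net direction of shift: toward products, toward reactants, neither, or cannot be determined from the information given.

Dilution lowers every aqueous concentration by the same factor. Δn_aq = 6 − 3 = +3, so the system shifts toward the side with more dissolved moles — to the right.
Adding D (aq), a product, drives the reaction to the left.
The forward reaction is exothermic. Lowering T favours the exothermic direction — shift to the right.
The individual effects push in opposite directions; without quantitative information the net direction cannot be determined.

cannot be determined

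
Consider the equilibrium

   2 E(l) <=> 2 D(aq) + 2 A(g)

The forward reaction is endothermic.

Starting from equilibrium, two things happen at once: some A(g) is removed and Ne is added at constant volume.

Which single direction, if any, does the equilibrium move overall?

right

Removing A (g), a product, drives the reaction to the right.
At constant volume, adding an inert gas leaves every reacting species' partial pressure unchanged, so Q is unchanged — no shift from this change.
Only the nonzero effect(s) matter; the net shift is to the right.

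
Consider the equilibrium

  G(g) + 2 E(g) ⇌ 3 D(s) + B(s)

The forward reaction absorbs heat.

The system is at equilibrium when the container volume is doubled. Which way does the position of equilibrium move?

Gas moles: reactants 3, products 0 (Δn_gas = -3). Expansion shifts the system toward the side with more moles of gas — to the left.

left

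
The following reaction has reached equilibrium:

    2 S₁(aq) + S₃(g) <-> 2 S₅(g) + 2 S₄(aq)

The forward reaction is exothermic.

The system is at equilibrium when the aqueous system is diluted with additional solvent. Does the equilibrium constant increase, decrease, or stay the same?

unchanged

The equilibrium constant depends only on temperature. This perturbation changes neither the position of equilibrium nor K.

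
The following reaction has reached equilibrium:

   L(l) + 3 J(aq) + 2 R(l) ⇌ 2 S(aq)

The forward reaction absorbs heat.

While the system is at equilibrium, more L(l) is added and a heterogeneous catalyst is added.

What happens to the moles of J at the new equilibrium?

L is a pure liquid; its activity is 1 regardless of amount, so Q is unaffected — no shift from this change.
A catalyst speeds both forward and reverse rates equally; it changes neither Q nor K — no shift from this change.
No net shift occurs, so the amount of J is unchanged.

unchanged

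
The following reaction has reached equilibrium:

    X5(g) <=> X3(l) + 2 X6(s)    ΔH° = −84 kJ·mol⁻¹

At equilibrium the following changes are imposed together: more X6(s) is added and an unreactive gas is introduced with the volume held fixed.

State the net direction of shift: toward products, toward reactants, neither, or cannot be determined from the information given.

X6 is a pure solid; its activity is 1 regardless of amount, so Q is unaffected — no shift from this change.
At constant volume, adding an inert gas leaves every reacting species' partial pressure unchanged, so Q is unchanged — no shift from this change.
None of the changes alters Q relative to K, so there is no net shift.

no shift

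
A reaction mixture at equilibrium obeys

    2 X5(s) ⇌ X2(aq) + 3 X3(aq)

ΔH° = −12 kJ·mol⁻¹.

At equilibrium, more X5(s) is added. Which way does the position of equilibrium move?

no shift

X5 is a pure solid; its activity is 1 regardless of amount, so Q is unaffected — no shift from this change.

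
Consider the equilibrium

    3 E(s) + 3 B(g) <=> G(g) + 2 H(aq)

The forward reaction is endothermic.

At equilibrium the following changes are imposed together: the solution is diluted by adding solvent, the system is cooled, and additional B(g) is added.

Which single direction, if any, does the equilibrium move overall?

Dilution lowers every aqueous concentration by the same factor. Δn_aq = 2 − 0 = +2, so the system shifts toward the side with more dissolved moles — to the right.
The forward reaction is endothermic. Lowering T favours the exothermic direction — shift to the left.
Adding B (g), a reactant, drives the reaction to the right.
The individual effects push in opposite directions; without quantitative information the net direction cannot be determined.

cannot be determined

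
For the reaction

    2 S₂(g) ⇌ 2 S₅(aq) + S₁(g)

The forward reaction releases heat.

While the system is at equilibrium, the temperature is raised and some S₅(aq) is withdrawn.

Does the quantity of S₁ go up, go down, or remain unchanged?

The forward reaction is exothermic. Raising T favours the endothermic direction — shift to the left.
Removing S₅ (aq), a product, drives the reaction to the right.
The two effects oppose each other, so the net shift — and hence the change in S₁ — cannot be determined from the given information.

cannot be determined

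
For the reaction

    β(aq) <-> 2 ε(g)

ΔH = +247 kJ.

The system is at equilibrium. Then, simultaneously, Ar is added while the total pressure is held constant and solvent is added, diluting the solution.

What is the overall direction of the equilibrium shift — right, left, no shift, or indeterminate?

cannot be determined

Adding inert gas at constant total pressure expands the volume and lowers every reacting partial pressure. With Δn_gas = 2 − 0 = +2, Q moves away from K toward the side with fewer gas moles, so the system shifts toward the side with more gas moles — to the right.
Dilution lowers every aqueous concentration by the same factor. Δn_aq = 0 − 1 = -1, so the system shifts toward the side with more dissolved moles — to the left.
The individual effects push in opposite directions; without quantitative information the net direction cannot be determined.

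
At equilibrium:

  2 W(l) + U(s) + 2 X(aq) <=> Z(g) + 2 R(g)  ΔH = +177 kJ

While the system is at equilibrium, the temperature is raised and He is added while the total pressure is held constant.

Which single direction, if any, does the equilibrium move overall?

right

The forward reaction is endothermic. Raising T favours the endothermic direction — shift to the right.
Adding inert gas at constant total pressure expands the volume and lowers every reacting partial pressure. With Δn_gas = 3 − 0 = +3, Q moves away from K toward the side with fewer gas moles, so the system shifts toward the side with more gas moles — to the right.
All effects act in the same direction — net shift to the right.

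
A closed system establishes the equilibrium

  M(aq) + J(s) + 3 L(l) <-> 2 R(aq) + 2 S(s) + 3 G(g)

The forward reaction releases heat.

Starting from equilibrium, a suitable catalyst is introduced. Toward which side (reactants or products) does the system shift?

no shift

A catalyst speeds both forward and reverse rates equally; it changes neither Q nor K — no shift from this change.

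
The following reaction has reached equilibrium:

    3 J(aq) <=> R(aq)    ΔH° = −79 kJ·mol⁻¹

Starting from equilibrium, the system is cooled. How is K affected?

K depends on temperature via the van 't Hoff relation. The forward reaction is exothermic, so lowering T increases K.

increases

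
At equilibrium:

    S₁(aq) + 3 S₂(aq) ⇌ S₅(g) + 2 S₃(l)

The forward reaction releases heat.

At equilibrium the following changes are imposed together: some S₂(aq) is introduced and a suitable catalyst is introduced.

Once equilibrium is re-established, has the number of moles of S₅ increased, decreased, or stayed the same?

increases

Adding S₂ (aq), a reactant, drives the reaction to the right.
A catalyst speeds both forward and reverse rates equally; it changes neither Q nor K — no shift from this change.
The net shift is to the right. S₅ is a product, so its amount increases.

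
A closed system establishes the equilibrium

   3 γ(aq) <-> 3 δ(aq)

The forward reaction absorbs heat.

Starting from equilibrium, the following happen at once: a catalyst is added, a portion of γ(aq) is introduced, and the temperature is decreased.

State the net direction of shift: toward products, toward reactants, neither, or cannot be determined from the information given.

cannot be determined

A catalyst speeds both forward and reverse rates equally; it changes neither Q nor K — no shift from this change.
Adding γ (aq), a reactant, drives the reaction to the right.
The forward reaction is endothermic. Lowering T favours the exothermic direction — shift to the left.
The individual effects push in opposite directions; without quantitative information the net direction cannot be determined.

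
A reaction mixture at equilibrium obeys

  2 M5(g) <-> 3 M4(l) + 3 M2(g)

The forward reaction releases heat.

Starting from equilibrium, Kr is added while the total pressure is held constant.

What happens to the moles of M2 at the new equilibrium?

Adding inert gas at constant total pressure expands the volume and lowers every reacting partial pressure. With Δn_gas = 3 − 2 = +1, Q moves away from K toward the side with fewer gas moles, so the system shifts toward the side with more gas moles — to the right.
The net shift is to the right. M2 is a product, so its amount increases.

increases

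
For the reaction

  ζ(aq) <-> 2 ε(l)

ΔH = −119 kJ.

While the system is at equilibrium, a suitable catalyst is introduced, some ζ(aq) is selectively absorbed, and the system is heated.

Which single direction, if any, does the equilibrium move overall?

A catalyst speeds both forward and reverse rates equally; it changes neither Q nor K — no shift from this change.
Removing ζ (aq), a reactant, drives the reaction to the left.
The forward reaction is exothermic. Raising T favours the endothermic direction — shift to the left.
Only the nonzero effect(s) matter; the net shift is to the left.

left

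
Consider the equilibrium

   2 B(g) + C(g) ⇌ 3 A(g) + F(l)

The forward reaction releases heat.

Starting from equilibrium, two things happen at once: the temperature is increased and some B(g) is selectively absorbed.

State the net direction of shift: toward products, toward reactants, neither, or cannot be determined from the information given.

left

The forward reaction is exothermic. Raising T favours the endothermic direction — shift to the left.
Removing B (g), a reactant, drives the reaction to the left.
All effects act in the same direction — net shift to the left.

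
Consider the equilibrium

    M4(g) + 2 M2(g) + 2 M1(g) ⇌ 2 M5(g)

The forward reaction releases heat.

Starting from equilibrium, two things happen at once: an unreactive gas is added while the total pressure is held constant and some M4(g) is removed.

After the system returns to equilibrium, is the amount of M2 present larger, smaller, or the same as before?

Adding inert gas at constant total pressure expands the volume and lowers every reacting partial pressure. With Δn_gas = 2 − 5 = -3, Q moves away from K toward the side with fewer gas moles, so the system shifts toward the side with more gas moles — to the left.
Removing M4 (g), a reactant, drives the reaction to the left.
The net shift is to the left. M2 is a reactant, so its amount increases.

increases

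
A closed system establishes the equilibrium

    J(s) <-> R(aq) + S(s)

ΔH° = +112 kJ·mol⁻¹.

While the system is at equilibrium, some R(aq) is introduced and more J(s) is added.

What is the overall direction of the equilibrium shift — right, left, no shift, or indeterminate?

Adding R (aq), a product, drives the reaction to the left.
J is a pure solid; its activity is 1 regardless of amount, so Q is unaffected — no shift from this change.
Only the nonzero effect(s) matter; the net shift is to the left.

left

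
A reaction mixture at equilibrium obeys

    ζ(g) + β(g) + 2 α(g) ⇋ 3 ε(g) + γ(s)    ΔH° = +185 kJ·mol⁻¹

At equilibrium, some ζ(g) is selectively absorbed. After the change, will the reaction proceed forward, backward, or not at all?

Removing ζ (g), a reactant, drives the reaction to the left.

left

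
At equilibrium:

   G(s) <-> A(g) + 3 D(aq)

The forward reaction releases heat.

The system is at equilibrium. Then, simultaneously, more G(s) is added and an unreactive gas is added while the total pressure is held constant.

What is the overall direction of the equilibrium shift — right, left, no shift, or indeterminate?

G is a pure solid; its activity is 1 regardless of amount, so Q is unaffected — no shift from this change.
Adding inert gas at constant total pressure expands the volume and lowers every reacting partial pressure. With Δn_gas = 1 − 0 = +1, Q moves away from K toward the side with fewer gas moles, so the system shifts toward the side with more gas moles — to the right.
Only the nonzero effect(s) matter; the net shift is to the right.

right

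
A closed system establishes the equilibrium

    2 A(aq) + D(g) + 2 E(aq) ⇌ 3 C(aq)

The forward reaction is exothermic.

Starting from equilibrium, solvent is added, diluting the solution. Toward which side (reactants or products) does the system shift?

Dilution lowers every aqueous concentration by the same factor. Δn_aq = 3 − 4 = -1, so the system shifts toward the side with more dissolved moles — to the left.

left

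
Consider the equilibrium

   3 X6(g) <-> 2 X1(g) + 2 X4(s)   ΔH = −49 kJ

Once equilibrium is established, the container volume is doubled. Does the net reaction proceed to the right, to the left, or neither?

left

Gas moles: reactants 3, products 2 (Δn_gas = -1). Expansion shifts the system toward the side with more moles of gas — to the left.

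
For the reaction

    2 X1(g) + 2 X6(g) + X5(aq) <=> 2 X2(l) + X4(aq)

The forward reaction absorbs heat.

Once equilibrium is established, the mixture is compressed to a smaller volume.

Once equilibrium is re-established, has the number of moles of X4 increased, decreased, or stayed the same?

increases

Gas moles: reactants 4, products 0 (Δn_gas = -4). Compression shifts the system toward the side with fewer moles of gas — to the right.
The net shift is to the right. X4 is a product, so its amount increases.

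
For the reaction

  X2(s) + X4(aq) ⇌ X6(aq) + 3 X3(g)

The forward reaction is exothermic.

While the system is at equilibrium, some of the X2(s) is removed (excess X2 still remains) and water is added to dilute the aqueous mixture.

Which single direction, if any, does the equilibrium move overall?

no shift

X2 is a pure solid; its activity is 1 regardless of amount, so Q is unaffected — no shift from this change.
Dilution scales every aqueous concentration by the same factor. Δn_aq = 1 − 1 = 0, so Q is unchanged — no shift.
None of the changes alters Q relative to K, so there is no net shift.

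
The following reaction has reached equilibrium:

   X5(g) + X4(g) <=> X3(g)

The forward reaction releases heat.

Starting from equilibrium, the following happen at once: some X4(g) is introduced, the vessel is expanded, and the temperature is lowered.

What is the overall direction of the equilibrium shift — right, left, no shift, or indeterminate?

Adding X4 (g), a reactant, drives the reaction to the right.
Gas moles: reactants 2, products 1 (Δn_gas = -1). Expansion shifts the system toward the side with more moles of gas — to the left.
The forward reaction is exothermic. Lowering T favours the exothermic direction — shift to the right.
The individual effects push in opposite directions; without quantitative information the net direction cannot be determined.

cannot be determined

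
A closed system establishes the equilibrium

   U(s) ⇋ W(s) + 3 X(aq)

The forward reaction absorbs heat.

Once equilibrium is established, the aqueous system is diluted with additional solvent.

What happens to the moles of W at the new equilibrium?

increases

Dilution lowers every aqueous concentration by the same factor. Δn_aq = 3 − 0 = +3, so the system shifts toward the side with more dissolved moles — to the right.
The net shift is to the right. W is a product, so its amount increases.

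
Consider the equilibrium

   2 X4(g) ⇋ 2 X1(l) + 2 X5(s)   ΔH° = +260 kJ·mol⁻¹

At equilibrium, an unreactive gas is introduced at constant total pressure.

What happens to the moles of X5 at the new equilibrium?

decreases

Adding inert gas at constant total pressure expands the volume and lowers every reacting partial pressure. With Δn_gas = 0 − 2 = -2, Q moves away from K toward the side with fewer gas moles, so the system shifts toward the side with more gas moles — to the left.
The net shift is to the left. X5 is a product, so its amount decreases.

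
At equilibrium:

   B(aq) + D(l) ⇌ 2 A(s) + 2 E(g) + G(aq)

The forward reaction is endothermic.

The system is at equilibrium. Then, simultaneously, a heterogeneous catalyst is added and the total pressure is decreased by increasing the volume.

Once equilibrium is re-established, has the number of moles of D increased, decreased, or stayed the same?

A catalyst speeds both forward and reverse rates equally; it changes neither Q nor K — no shift from this change.
Gas moles: reactants 0, products 2 (Δn_gas = +2). Expansion shifts the system toward the side with more moles of gas — to the right.
The net shift is to the right. D is a reactant, so its amount decreases.

decreases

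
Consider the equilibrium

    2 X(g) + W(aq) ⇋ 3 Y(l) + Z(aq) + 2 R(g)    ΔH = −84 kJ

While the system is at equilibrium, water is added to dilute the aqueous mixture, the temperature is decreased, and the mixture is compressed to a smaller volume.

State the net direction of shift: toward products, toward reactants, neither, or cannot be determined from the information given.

right

Dilution scales every aqueous concentration by the same factor. Δn_aq = 1 − 1 = 0, so Q is unchanged — no shift.
The forward reaction is exothermic. Lowering T favours the exothermic direction — shift to the right.
Gas moles: reactants 2, products 2. Δn_gas = 0, so a volume change leaves Q equal to K — no shift from this change.
Only the nonzero effect(s) matter; the net shift is to the right.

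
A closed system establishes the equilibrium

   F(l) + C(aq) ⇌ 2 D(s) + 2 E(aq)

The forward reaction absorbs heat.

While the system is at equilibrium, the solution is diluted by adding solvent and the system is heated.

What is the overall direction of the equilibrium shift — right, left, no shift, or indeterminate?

right

Dilution lowers every aqueous concentration by the same factor. Δn_aq = 2 − 1 = +1, so the system shifts toward the side with more dissolved moles — to the right.
The forward reaction is endothermic. Raising T favours the endothermic direction — shift to the right.
All effects act in the same direction — net shift to the right.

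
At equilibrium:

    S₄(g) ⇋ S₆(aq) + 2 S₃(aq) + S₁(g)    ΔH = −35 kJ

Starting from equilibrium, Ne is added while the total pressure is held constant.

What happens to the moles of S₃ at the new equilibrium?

unchanged

Adding inert gas at constant total pressure expands the volume, scaling every reacting partial pressure by the same factor. Δn_gas = 1 − 1 = 0, so Q is unchanged — no shift.
No net shift occurs, so the amount of S₃ is unchanged.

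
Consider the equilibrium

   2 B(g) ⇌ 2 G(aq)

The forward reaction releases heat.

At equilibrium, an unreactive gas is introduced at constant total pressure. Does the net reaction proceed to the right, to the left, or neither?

left

Adding inert gas at constant total pressure expands the volume and lowers every reacting partial pressure. With Δn_gas = 0 − 2 = -2, Q moves away from K toward the side with fewer gas moles, so the system shifts toward the side with more gas moles — to the left.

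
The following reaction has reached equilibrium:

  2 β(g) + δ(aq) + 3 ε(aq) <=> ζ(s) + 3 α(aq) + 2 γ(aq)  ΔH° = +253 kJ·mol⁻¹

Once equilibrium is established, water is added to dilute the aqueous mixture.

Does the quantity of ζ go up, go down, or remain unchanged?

Dilution lowers every aqueous concentration by the same factor. Δn_aq = 5 − 4 = +1, so the system shifts toward the side with more dissolved moles — to the right.
The net shift is to the right. ζ is a product, so its amount increases.

increases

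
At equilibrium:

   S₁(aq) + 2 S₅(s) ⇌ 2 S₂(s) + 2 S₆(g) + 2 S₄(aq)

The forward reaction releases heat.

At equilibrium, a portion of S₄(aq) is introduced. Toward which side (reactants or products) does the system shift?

Adding S₄ (aq), a product, drives the reaction to the left.

left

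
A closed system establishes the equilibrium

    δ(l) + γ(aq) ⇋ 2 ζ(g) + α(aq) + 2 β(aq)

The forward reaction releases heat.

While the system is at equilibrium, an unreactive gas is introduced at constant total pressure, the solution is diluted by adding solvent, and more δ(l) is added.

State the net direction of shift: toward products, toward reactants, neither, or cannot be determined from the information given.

Adding inert gas at constant total pressure expands the volume and lowers every reacting partial pressure. With Δn_gas = 2 − 0 = +2, Q moves away from K toward the side with fewer gas moles, so the system shifts toward the side with more gas moles — to the right.
Dilution lowers every aqueous concentration by the same factor. Δn_aq = 3 − 1 = +2, so the system shifts toward the side with more dissolved moles — to the right.
δ is a pure liquid; its activity is 1 regardless of amount, so Q is unaffected — no shift from this change.
Only the nonzero effect(s) matter; the net shift is to the right.

right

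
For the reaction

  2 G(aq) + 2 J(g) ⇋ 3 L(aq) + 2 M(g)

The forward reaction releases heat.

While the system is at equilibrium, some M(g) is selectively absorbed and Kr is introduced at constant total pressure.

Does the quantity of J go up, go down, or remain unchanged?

Removing M (g), a product, drives the reaction to the right.
Adding inert gas at constant total pressure expands the volume, scaling every reacting partial pressure by the same factor. Δn_gas = 2 − 2 = 0, so Q is unchanged — no shift.
The net shift is to the right. J is a reactant, so its amount decreases.

decreases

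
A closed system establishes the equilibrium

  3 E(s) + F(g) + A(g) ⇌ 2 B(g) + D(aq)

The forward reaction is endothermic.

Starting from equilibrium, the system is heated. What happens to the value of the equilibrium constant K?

K depends on temperature via the van 't Hoff relation. The forward reaction is endothermic, so raising T increases K.

increases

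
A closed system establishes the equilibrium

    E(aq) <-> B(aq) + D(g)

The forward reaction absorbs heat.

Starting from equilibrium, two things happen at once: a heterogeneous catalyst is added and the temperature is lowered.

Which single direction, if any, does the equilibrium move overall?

A catalyst speeds both forward and reverse rates equally; it changes neither Q nor K — no shift from this change.
The forward reaction is endothermic. Lowering T favours the exothermic direction — shift to the left.
Only the nonzero effect(s) matter; the net shift is to the left.

left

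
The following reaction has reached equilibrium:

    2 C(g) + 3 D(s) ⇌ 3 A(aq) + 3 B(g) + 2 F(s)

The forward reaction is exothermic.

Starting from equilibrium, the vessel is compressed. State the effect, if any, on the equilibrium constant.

The equilibrium constant depends only on temperature. This perturbation may move the position of equilibrium, but since T is unchanged, K itself is unchanged.

unchanged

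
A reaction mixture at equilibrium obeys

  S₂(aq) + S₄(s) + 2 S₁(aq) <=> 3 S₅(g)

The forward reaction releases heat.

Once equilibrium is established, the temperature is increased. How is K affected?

K depends on temperature via the van 't Hoff relation. The forward reaction is exothermic, so raising T decreases K.

decreases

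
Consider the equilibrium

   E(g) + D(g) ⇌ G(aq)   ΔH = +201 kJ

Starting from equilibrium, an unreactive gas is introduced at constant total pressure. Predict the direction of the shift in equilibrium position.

left

Adding inert gas at constant total pressure expands the volume and lowers every reacting partial pressure. With Δn_gas = 0 − 2 = -2, Q moves away from K toward the side with fewer gas moles, so the system shifts toward the side with more gas moles — to the left.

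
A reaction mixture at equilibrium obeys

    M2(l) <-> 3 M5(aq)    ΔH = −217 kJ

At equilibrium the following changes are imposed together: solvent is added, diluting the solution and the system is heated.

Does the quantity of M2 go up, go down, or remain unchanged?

Dilution lowers every aqueous concentration by the same factor. Δn_aq = 3 − 0 = +3, so the system shifts toward the side with more dissolved moles — to the right.
The forward reaction is exothermic. Raising T favours the endothermic direction — shift to the left.
The two effects oppose each other, so the net shift — and hence the change in M2 — cannot be determined from the given information.

cannot be determined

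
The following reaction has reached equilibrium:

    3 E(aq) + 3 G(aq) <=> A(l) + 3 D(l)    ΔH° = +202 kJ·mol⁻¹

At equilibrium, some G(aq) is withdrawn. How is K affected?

The equilibrium constant depends only on temperature. This perturbation may move the position of equilibrium, but since T is unchanged, K itself is unchanged.

unchanged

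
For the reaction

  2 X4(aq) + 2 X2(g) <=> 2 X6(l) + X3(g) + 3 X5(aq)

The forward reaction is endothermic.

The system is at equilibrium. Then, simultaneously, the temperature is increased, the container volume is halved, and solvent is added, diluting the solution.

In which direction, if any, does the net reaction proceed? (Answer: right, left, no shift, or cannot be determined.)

right

The forward reaction is endothermic. Raising T favours the endothermic direction — shift to the right.
Gas moles: reactants 2, products 1 (Δn_gas = -1). Compression shifts the system toward the side with fewer moles of gas — to the right.
Dilution lowers every aqueous concentration by the same factor. Δn_aq = 3 − 2 = +1, so the system shifts toward the side with more dissolved moles — to the right.
All effects act in the same direction — net shift to the right.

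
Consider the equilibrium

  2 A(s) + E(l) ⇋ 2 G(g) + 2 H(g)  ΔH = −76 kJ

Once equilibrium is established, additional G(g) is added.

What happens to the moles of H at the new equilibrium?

Adding G (g), a product, drives the reaction to the left.
The net shift is to the left. H is a product, so its amount decreases.

decreases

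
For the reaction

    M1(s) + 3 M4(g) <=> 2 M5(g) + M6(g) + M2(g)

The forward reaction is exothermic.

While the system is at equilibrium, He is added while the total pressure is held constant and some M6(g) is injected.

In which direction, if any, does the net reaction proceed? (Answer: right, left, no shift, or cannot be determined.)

Adding inert gas at constant total pressure expands the volume and lowers every reacting partial pressure. With Δn_gas = 4 − 3 = +1, Q moves away from K toward the side with fewer gas moles, so the system shifts toward the side with more gas moles — to the right.
Adding M6 (g), a product, drives the reaction to the left.
The individual effects push in opposite directions; without quantitative information the net direction cannot be determined.

cannot be determined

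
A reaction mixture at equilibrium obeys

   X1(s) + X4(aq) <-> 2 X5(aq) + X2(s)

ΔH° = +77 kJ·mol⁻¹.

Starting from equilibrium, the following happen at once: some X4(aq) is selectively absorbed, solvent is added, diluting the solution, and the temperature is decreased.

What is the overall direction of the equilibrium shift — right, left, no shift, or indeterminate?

cannot be determined

Removing X4 (aq), a reactant, drives the reaction to the left.
Dilution lowers every aqueous concentration by the same factor. Δn_aq = 2 − 1 = +1, so the system shifts toward the side with more dissolved moles — to the right.
The forward reaction is endothermic. Lowering T favours the exothermic direction — shift to the left.
The individual effects push in opposite directions; without quantitative information the net direction cannot be determined.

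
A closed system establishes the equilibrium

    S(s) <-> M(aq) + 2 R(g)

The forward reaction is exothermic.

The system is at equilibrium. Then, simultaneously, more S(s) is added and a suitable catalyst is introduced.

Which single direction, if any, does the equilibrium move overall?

S is a pure solid; its activity is 1 regardless of amount, so Q is unaffected — no shift from this change.
A catalyst speeds both forward and reverse rates equally; it changes neither Q nor K — no shift from this change.
None of the changes alters Q relative to K, so there is no net shift.

no shift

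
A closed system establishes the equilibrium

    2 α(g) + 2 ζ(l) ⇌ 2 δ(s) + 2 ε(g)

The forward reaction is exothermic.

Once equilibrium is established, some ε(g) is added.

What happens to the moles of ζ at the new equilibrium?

Adding ε (g), a product, drives the reaction to the left.
The net shift is to the left. ζ is a reactant, so its amount increases.

increases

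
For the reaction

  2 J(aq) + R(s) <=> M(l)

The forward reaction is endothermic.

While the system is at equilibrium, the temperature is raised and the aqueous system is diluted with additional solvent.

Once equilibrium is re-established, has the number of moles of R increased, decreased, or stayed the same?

The forward reaction is endothermic. Raising T favours the endothermic direction — shift to the right.
Dilution lowers every aqueous concentration by the same factor. Δn_aq = 0 − 2 = -2, so the system shifts toward the side with more dissolved moles — to the left.
The two effects oppose each other, so the net shift — and hence the change in R — cannot be determined from the given information.

cannot be determined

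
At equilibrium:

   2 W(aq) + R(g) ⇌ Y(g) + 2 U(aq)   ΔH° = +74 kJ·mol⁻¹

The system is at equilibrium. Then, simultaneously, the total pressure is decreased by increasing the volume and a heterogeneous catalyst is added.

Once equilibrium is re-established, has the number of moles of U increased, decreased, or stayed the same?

unchanged

Gas moles: reactants 1, products 1. Δn_gas = 0, so a volume change leaves Q equal to K — no shift from this change.
A catalyst speeds both forward and reverse rates equally; it changes neither Q nor K — no shift from this change.
No net shift occurs, so the amount of U is unchanged.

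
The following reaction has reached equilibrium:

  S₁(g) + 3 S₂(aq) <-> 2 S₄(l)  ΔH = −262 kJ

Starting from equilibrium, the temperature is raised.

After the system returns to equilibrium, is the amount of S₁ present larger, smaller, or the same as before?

The forward reaction is exothermic. Raising T favours the endothermic direction — shift to the left.
The net shift is to the left. S₁ is a reactant, so its amount increases.

increases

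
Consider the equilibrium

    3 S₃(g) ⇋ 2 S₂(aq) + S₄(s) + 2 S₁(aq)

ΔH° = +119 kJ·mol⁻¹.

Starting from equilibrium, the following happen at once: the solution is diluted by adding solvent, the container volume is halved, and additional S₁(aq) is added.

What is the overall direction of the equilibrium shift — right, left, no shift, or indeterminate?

Dilution lowers every aqueous concentration by the same factor. Δn_aq = 4 − 0 = +4, so the system shifts toward the side with more dissolved moles — to the right.
Gas moles: reactants 3, products 0 (Δn_gas = -3). Compression shifts the system toward the side with fewer moles of gas — to the right.
Adding S₁ (aq), a product, drives the reaction to the left.
The individual effects push in opposite directions; without quantitative information the net direction cannot be determined.

cannot be determined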